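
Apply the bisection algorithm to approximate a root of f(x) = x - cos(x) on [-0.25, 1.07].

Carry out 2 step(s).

f(x) = x - cos(x)
Initial interval: [-0.25, 1.07]

Iteration 1:
  c_1 = (-0.250000 + 1.070000)/2 = 0.410000
  f(c_1) = f(0.410000) = -0.507121
  f(a) × f(c) ≥ 0, new interval: [0.410000, 1.070000]
Iteration 2:
  c_2 = (0.410000 + 1.070000)/2 = 0.740000
  f(c_2) = f(0.740000) = 0.001531
  f(a) × f(c) < 0, new interval: [0.410000, 0.740000]

After 2 iteration(s), the approximation is c_2 = 0.740000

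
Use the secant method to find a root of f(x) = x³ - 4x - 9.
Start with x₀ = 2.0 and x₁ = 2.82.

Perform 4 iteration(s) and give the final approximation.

f(x) = x³ - 4x - 9
x₀ = 2.0, x₁ = 2.82

Secant formula: x_{n+1} = x_n - f(x_n)(x_n - x_{n-1})/(f(x_n) - f(x_{n-1}))

Iteration 1:
  f(2.000000) = -9.000000
  f(2.820000) = 2.145768
  x_2 = 2.820000 - 2.145768×(2.820000 - 2.000000)/(2.145768 - (-9.000000))
       = 2.662135
Iteration 2:
  f(2.820000) = 2.145768
  f(2.662135) = -0.782093
  x_3 = 2.662135 - (-0.782093)×(2.662135 - 2.820000)/(-0.782093 - 2.145768)
       = 2.704304
Iteration 3:
  f(2.662135) = -0.782093
  f(2.704304) = -0.039940
  x_4 = 2.704304 - (-0.039940)×(2.704304 - 2.662135)/(-0.039940 - (-0.782093))
       = 2.706573
Iteration 4:
  f(2.704304) = -0.039940
  f(2.706573) = 0.000814
  x_5 = 2.706573 - 0.000814×(2.706573 - 2.704304)/(0.000814 - (-0.039940))
       = 2.706528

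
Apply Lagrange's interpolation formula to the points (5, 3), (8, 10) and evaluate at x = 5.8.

Lagrange interpolation formula:
P(x) = Σ yᵢ × Lᵢ(x)
where Lᵢ(x) = Π_{j≠i} (x - xⱼ)/(xᵢ - xⱼ)

L_0(5.8) = (5.8 - 8)/(5 - 8) = 0.733333
L_1(5.8) = (5.8 - 5)/(8 - 5) = 0.266667

P(5.8) = 3×L_0(5.8) + 10×L_1(5.8)
P(5.8) = 4.866667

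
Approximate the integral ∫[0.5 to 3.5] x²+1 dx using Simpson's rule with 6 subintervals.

f(x) = x²+1
a = 0.5, b = 3.5, n = 6
h = (b - a)/n = 0.500000

Simpson's rule: (h/3)[f(x₀) + 4f(x₁) + 2f(x₂) + ... + f(xₙ)]

x_0 = 0.5000, f(x_0) = 1.250000, coefficient = 1
x_1 = 1.0000, f(x_1) = 2.000000, coefficient = 4
x_2 = 1.5000, f(x_2) = 3.250000, coefficient = 2
x_3 = 2.0000, f(x_3) = 5.000000, coefficient = 4
x_4 = 2.5000, f(x_4) = 7.250000, coefficient = 2
x_5 = 3.0000, f(x_5) = 10.000000, coefficient = 4
x_6 = 3.5000, f(x_6) = 13.250000, coefficient = 1

I ≈ (0.500000/3) × 103.500000 = 17.250000
Exact value: 17.250000
Error: 0.000000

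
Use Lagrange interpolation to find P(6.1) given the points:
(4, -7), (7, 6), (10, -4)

Lagrange interpolation formula:
P(x) = Σ yᵢ × Lᵢ(x)
where Lᵢ(x) = Π_{j≠i} (x - xⱼ)/(xᵢ - xⱼ)

L_0(6.1) = (6.1 - 7)/(4 - 7) × (6.1 - 10)/(4 - 10) = 0.195000
L_1(6.1) = (6.1 - 4)/(7 - 4) × (6.1 - 10)/(7 - 10) = 0.910000
L_2(6.1) = (6.1 - 4)/(10 - 4) × (6.1 - 7)/(10 - 7) = -0.105000

P(6.1) = (-7)×L_0(6.1) + 6×L_1(6.1) + (-4)×L_2(6.1)
P(6.1) = 4.515000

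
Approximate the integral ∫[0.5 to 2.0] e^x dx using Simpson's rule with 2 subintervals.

f(x) = e^x
a = 0.5, b = 2.0, n = 2
h = (b - a)/n = 0.750000

Simpson's rule: (h/3)[f(x₀) + 4f(x₁) + 2f(x₂) + ... + f(xₙ)]

x_0 = 0.5000, f(x_0) = 1.648721, coefficient = 1
x_1 = 1.2500, f(x_1) = 3.490343, coefficient = 4
x_2 = 2.0000, f(x_2) = 7.389056, coefficient = 1

I ≈ (0.750000/3) × 22.999149 = 5.749787
Exact value: 5.740335
Error: 0.009452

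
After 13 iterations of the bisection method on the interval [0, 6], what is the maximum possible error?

Bisection error bound: |error| ≤ (b-a)/2^n
|error| ≤ (6 - 0)/2^13 = 6/2^13
|error| ≤ 0.0007324219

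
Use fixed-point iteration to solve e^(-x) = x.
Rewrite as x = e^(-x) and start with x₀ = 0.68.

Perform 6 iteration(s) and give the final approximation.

Equation: e^(-x) = x
Fixed-point form: x = e^(-x)
x₀ = 0.68

x_1 = g(0.680000) = 0.506617
x_2 = g(0.506617) = 0.602531
x_3 = g(0.602531) = 0.547425
x_4 = g(0.547425) = 0.578438
x_5 = g(0.578438) = 0.560774
x_6 = g(0.560774) = 0.570767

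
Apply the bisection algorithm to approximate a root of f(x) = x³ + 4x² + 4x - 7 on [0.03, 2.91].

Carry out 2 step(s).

f(x) = x³ + 4x² + 4x - 7
Initial interval: [0.03, 2.91]

Iteration 1:
  c_1 = (0.030000 + 2.910000)/2 = 1.470000
  f(c_1) = f(1.470000) = 10.700123
  f(a) × f(c) < 0, new interval: [0.030000, 1.470000]
Iteration 2:
  c_2 = (0.030000 + 1.470000)/2 = 0.750000
  f(c_2) = f(0.750000) = -1.328125
  f(a) × f(c) ≥ 0, new interval: [0.750000, 1.470000]

After 2 iteration(s), the approximation is c_2 = 0.750000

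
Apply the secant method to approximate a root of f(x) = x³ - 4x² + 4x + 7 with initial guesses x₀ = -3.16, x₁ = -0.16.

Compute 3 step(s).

f(x) = x³ - 4x² + 4x + 7
x₀ = -3.16, x₁ = -0.16

Secant formula: x_{n+1} = x_n - f(x_n)(x_n - x_{n-1})/(f(x_n) - f(x_{n-1}))

Iteration 1:
  f(-3.160000) = -77.136896
  f(-0.160000) = 6.253504
  x_2 = -0.160000 - 6.253504×(-0.160000 - (-3.160000))/(6.253504 - (-77.136896))
       = -0.384972
Iteration 2:
  f(-0.160000) = 6.253504
  f(-0.384972) = 4.810243
  x_3 = -0.384972 - 4.810243×(-0.384972 - (-0.160000))/(4.810243 - 6.253504)
       = -1.134782
Iteration 3:
  f(-0.384972) = 4.810243
  f(-1.134782) = -4.151335
  x_4 = -1.134782 - (-4.151335)×(-1.134782 - (-0.384972))/(-4.151335 - 4.810243)
       = -0.787442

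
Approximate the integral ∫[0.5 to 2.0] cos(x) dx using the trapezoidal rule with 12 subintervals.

f(x) = cos(x)
a = 0.5, b = 2.0, n = 12
h = (b - a)/n = 0.125000

Trapezoidal rule: (h/2)[f(x₀) + 2f(x₁) + 2f(x₂) + ... + f(xₙ)]

x_0 = 0.5000, f(x_0) = 0.877583, coefficient = 1
x_1 = 0.6250, f(x_1) = 0.810963, coefficient = 2
x_2 = 0.7500, f(x_2) = 0.731689, coefficient = 2
x_3 = 0.8750, f(x_3) = 0.640997, coefficient = 2
x_4 = 1.0000, f(x_4) = 0.540302, coefficient = 2
x_5 = 1.1250, f(x_5) = 0.431177, coefficient = 2
x_6 = 1.2500, f(x_6) = 0.315322, coefficient = 2
x_7 = 1.3750, f(x_7) = 0.194548, coefficient = 2
x_8 = 1.5000, f(x_8) = 0.070737, coefficient = 2
x_9 = 1.6250, f(x_9) = -0.054177, coefficient = 2
x_10 = 1.7500, f(x_10) = -0.178246, coefficient = 2
x_11 = 1.8750, f(x_11) = -0.299534, coefficient = 2
x_12 = 2.0000, f(x_12) = -0.416147, coefficient = 1

I ≈ (0.125000/2) × 6.868992 = 0.429312
Exact value: 0.429872
Error: 0.000560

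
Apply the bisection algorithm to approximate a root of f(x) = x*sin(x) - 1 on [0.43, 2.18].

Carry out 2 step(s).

f(x) = x*sin(x) - 1
Initial interval: [0.43, 2.18]

Iteration 1:
  c_1 = (0.430000 + 2.180000)/2 = 1.305000
  f(c_1) = f(1.305000) = 0.259173
  f(a) × f(c) < 0, new interval: [0.430000, 1.305000]
Iteration 2:
  c_2 = (0.430000 + 1.305000)/2 = 0.867500
  f(c_2) = f(0.867500) = -0.338345
  f(a) × f(c) ≥ 0, new interval: [0.867500, 1.305000]

After 2 iteration(s), the approximation is c_2 = 0.867500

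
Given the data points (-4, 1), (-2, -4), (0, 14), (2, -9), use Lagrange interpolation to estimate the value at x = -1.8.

Lagrange interpolation formula:
P(x) = Σ yᵢ × Lᵢ(x)
where Lᵢ(x) = Π_{j≠i} (x - xⱼ)/(xᵢ - xⱼ)

L_0(-1.8) = (-1.8 - (-2))/(-4 - (-2)) × (-1.8 - 0)/(-4 - 0) × (-1.8 - 2)/(-4 - 2) = -0.028500
L_1(-1.8) = (-1.8 - (-4))/(-2 - (-4)) × (-1.8 - 0)/(-2 - 0) × (-1.8 - 2)/(-2 - 2) = 0.940500
L_2(-1.8) = (-1.8 - (-4))/(0 - (-4)) × (-1.8 - (-2))/(0 - (-2)) × (-1.8 - 2)/(0 - 2) = 0.104500
L_3(-1.8) = (-1.8 - (-4))/(2 - (-4)) × (-1.8 - (-2))/(2 - (-2)) × (-1.8 - 0)/(2 - 0) = -0.016500

P(-1.8) = 1×L_0(-1.8) + (-4)×L_1(-1.8) + 14×L_2(-1.8) + (-9)×L_3(-1.8)
P(-1.8) = -2.179000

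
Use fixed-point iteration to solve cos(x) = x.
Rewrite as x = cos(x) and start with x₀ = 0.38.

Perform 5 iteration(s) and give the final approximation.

Equation: cos(x) = x
Fixed-point form: x = cos(x)
x₀ = 0.38

x_1 = g(0.380000) = 0.928665
x_2 = g(0.928665) = 0.598904
x_3 = g(0.598904) = 0.825954
x_4 = g(0.825954) = 0.677856
x_5 = g(0.677856) = 0.778919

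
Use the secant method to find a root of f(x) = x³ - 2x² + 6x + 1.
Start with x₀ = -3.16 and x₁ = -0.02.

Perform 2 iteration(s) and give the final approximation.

f(x) = x³ - 2x² + 6x + 1
x₀ = -3.16, x₁ = -0.02

Secant formula: x_{n+1} = x_n - f(x_n)(x_n - x_{n-1})/(f(x_n) - f(x_{n-1}))

Iteration 1:
  f(-3.160000) = -69.485696
  f(-0.020000) = 0.879192
  x_2 = -0.020000 - 0.879192×(-0.020000 - (-3.160000))/(0.879192 - (-69.485696))
       = -0.059234
Iteration 2:
  f(-0.020000) = 0.879192
  f(-0.059234) = 0.637374
  x_3 = -0.059234 - 0.637374×(-0.059234 - (-0.020000))/(0.637374 - 0.879192)
       = -0.162644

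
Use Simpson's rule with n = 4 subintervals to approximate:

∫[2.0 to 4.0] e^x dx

f(x) = e^x
a = 2.0, b = 4.0, n = 4
h = (b - a)/n = 0.500000

Simpson's rule: (h/3)[f(x₀) + 4f(x₁) + 2f(x₂) + ... + f(xₙ)]

x_0 = 2.0000, f(x_0) = 7.389056, coefficient = 1
x_1 = 2.5000, f(x_1) = 12.182494, coefficient = 4
x_2 = 3.0000, f(x_2) = 20.085537, coefficient = 2
x_3 = 3.5000, f(x_3) = 33.115452, coefficient = 4
x_4 = 4.0000, f(x_4) = 54.598150, coefficient = 1

I ≈ (0.500000/3) × 283.350064 = 47.225011
Exact value: 47.209094
Error: 0.015917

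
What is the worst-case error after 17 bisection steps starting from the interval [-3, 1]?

Bisection error bound: |error| ≤ (b-a)/2^n
|error| ≤ (1 - (-3))/2^17 = 4/2^17
|error| ≤ 0.0000305176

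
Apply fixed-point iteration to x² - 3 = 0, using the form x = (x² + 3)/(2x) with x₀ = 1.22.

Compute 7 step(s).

Equation: x² - 3 = 0
Fixed-point form: x = (x² + 3)/(2x)
x₀ = 1.22

x_1 = g(1.220000) = 1.839508
x_2 = g(1.839508) = 1.735189
x_3 = g(1.735189) = 1.732054
x_4 = g(1.732054) = 1.732051
x_5 = g(1.732051) = 1.732051
x_6 = g(1.732051) = 1.732051
x_7 = g(1.732051) = 1.732051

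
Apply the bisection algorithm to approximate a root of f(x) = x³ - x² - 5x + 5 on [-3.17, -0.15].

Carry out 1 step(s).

f(x) = x³ - x² - 5x + 5
Initial interval: [-3.17, -0.15]

Iteration 1:
  c_1 = (-3.170000 + (-0.150000))/2 = -1.660000
  f(c_1) = f(-1.660000) = 5.970104
  f(a) × f(c) < 0, new interval: [-3.170000, -1.660000]

After 1 iteration(s), the approximation is c_1 = -1.660000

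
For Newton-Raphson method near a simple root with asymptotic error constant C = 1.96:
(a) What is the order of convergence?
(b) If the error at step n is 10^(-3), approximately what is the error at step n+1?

(a) Newton-Raphson has quadratic (order 2) convergence near simple roots.
    This means |e_{n+1}| ≈ C|e_n|².

(b) With |e_n| = 10^(-3) and C = 1.96:
    |e_{n+1}| ≈ 1.96 × (10^(-3))² = 1.96 × 10^(-6)

(a) 2 (quadratic); (b) |e_{n+1}| ≈ 1.960e-06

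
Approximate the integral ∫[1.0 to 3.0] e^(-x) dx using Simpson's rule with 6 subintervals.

f(x) = e^(-x)
a = 1.0, b = 3.0, n = 6
h = (b - a)/n = 0.333333

Simpson's rule: (h/3)[f(x₀) + 4f(x₁) + 2f(x₂) + ... + f(xₙ)]

x_0 = 1.0000, f(x_0) = 0.367879, coefficient = 1
x_1 = 1.3333, f(x_1) = 0.263597, coefficient = 4
x_2 = 1.6667, f(x_2) = 0.188876, coefficient = 2
x_3 = 2.0000, f(x_3) = 0.135335, coefficient = 4
x_4 = 2.3333, f(x_4) = 0.096972, coefficient = 2
x_5 = 2.6667, f(x_5) = 0.069483, coefficient = 4
x_6 = 3.0000, f(x_6) = 0.049787, coefficient = 1

I ≈ (0.333333/3) × 2.863025 = 0.318114
Exact value: 0.318092
Error: 0.000022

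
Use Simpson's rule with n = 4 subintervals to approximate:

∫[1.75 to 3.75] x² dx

f(x) = x²
a = 1.75, b = 3.75, n = 4
h = (b - a)/n = 0.500000

Simpson's rule: (h/3)[f(x₀) + 4f(x₁) + 2f(x₂) + ... + f(xₙ)]

x_0 = 1.7500, f(x_0) = 3.062500, coefficient = 1
x_1 = 2.2500, f(x_1) = 5.062500, coefficient = 4
x_2 = 2.7500, f(x_2) = 7.562500, coefficient = 2
x_3 = 3.2500, f(x_3) = 10.562500, coefficient = 4
x_4 = 3.7500, f(x_4) = 14.062500, coefficient = 1

I ≈ (0.500000/3) × 94.750000 = 15.791667
Exact value: 15.791667
Error: 0.000000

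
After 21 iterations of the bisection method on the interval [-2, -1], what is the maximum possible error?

Bisection error bound: |error| ≤ (b-a)/2^n
|error| ≤ (-1 - (-2))/2^21 = 1/2^21
|error| ≤ 0.0000004768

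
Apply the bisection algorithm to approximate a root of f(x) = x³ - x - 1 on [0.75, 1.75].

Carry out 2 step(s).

f(x) = x³ - x - 1
Initial interval: [0.75, 1.75]

Iteration 1:
  c_1 = (0.750000 + 1.750000)/2 = 1.250000
  f(c_1) = f(1.250000) = -0.296875
  f(a) × f(c) ≥ 0, new interval: [1.250000, 1.750000]
Iteration 2:
  c_2 = (1.250000 + 1.750000)/2 = 1.500000
  f(c_2) = f(1.500000) = 0.875000
  f(a) × f(c) < 0, new interval: [1.250000, 1.500000]

After 2 iteration(s), the approximation is c_2 = 1.500000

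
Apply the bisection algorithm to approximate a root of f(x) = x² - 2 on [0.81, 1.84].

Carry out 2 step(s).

f(x) = x² - 2
Initial interval: [0.81, 1.84]

Iteration 1:
  c_1 = (0.810000 + 1.840000)/2 = 1.325000
  f(c_1) = f(1.325000) = -0.244375
  f(a) × f(c) ≥ 0, new interval: [1.325000, 1.840000]
Iteration 2:
  c_2 = (1.325000 + 1.840000)/2 = 1.582500
  f(c_2) = f(1.582500) = 0.504306
  f(a) × f(c) < 0, new interval: [1.325000, 1.582500]

After 2 iteration(s), the approximation is c_2 = 1.582500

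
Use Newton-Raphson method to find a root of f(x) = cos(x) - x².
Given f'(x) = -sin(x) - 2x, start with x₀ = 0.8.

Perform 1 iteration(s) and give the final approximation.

f(x) = cos(x) - x²
f'(x) = -sin(x) - 2x
x₀ = 0.8

Newton-Raphson formula: x_{n+1} = x_n - f(x_n)/f'(x_n)

Iteration 1:
  f(0.800000) = 0.056707
  f'(0.800000) = -2.317356
  x_1 = 0.800000 - 0.056707/(-2.317356) = 0.824470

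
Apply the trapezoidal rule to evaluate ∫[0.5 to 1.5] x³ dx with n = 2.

f(x) = x³
a = 0.5, b = 1.5, n = 2
h = (b - a)/n = 0.500000

Trapezoidal rule: (h/2)[f(x₀) + 2f(x₁) + 2f(x₂) + ... + f(xₙ)]

x_0 = 0.5000, f(x_0) = 0.125000, coefficient = 1
x_1 = 1.0000, f(x_1) = 1.000000, coefficient = 2
x_2 = 1.5000, f(x_2) = 3.375000, coefficient = 1

I ≈ (0.500000/2) × 5.500000 = 1.375000
Exact value: 1.250000
Error: 0.125000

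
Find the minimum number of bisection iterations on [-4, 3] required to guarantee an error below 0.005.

We need (b-a)/2^n ≤ 0.005
(3 - (-4))/2^n ≤ 0.005
7/2^n ≤ 0.005
2^n ≥ 1400
n ≥ log₂(1400) = 10.45
n ≥ 11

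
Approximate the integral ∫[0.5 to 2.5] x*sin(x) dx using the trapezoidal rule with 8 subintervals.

f(x) = x*sin(x)
a = 0.5, b = 2.5, n = 8
h = (b - a)/n = 0.250000

Trapezoidal rule: (h/2)[f(x₀) + 2f(x₁) + 2f(x₂) + ... + f(xₙ)]

x_0 = 0.5000, f(x_0) = 0.239713, coefficient = 1
x_1 = 0.7500, f(x_1) = 0.511229, coefficient = 2
x_2 = 1.0000, f(x_2) = 0.841471, coefficient = 2
x_3 = 1.2500, f(x_3) = 1.186231, coefficient = 2
x_4 = 1.5000, f(x_4) = 1.496242, coefficient = 2
x_5 = 1.7500, f(x_5) = 1.721975, coefficient = 2
x_6 = 2.0000, f(x_6) = 1.818595, coefficient = 2
x_7 = 2.2500, f(x_7) = 1.750665, coefficient = 2
x_8 = 2.5000, f(x_8) = 1.496180, coefficient = 1

I ≈ (0.250000/2) × 20.388710 = 2.548589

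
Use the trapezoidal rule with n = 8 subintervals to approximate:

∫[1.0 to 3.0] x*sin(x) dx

f(x) = x*sin(x)
a = 1.0, b = 3.0, n = 8
h = (b - a)/n = 0.250000

Trapezoidal rule: (h/2)[f(x₀) + 2f(x₁) + 2f(x₂) + ... + f(xₙ)]

x_0 = 1.0000, f(x_0) = 0.841471, coefficient = 1
x_1 = 1.2500, f(x_1) = 1.186231, coefficient = 2
x_2 = 1.5000, f(x_2) = 1.496242, coefficient = 2
x_3 = 1.7500, f(x_3) = 1.721975, coefficient = 2
x_4 = 2.0000, f(x_4) = 1.818595, coefficient = 2
x_5 = 2.2500, f(x_5) = 1.750665, coefficient = 2
x_6 = 2.5000, f(x_6) = 1.496180, coefficient = 2
x_7 = 2.7500, f(x_7) = 1.049568, coefficient = 2
x_8 = 3.0000, f(x_8) = 0.423360, coefficient = 1

I ≈ (0.250000/2) × 22.303744 = 2.787968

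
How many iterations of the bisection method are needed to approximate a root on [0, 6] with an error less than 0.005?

We need (b-a)/2^n ≤ 0.005
(6 - 0)/2^n ≤ 0.005
6/2^n ≤ 0.005
2^n ≥ 1200
n ≥ log₂(1200) = 10.23
n ≥ 11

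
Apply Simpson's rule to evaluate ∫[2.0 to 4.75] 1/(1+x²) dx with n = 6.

f(x) = 1/(1+x²)
a = 2.0, b = 4.75, n = 6
h = (b - a)/n = 0.458333

Simpson's rule: (h/3)[f(x₀) + 4f(x₁) + 2f(x₂) + ... + f(xₙ)]

x_0 = 2.0000, f(x_0) = 0.200000, coefficient = 1
x_1 = 2.4583, f(x_1) = 0.141977, coefficient = 4
x_2 = 2.9167, f(x_2) = 0.105186, coefficient = 2
x_3 = 3.3750, f(x_3) = 0.080706, coefficient = 4
x_4 = 3.8333, f(x_4) = 0.063717, coefficient = 2
x_5 = 4.2917, f(x_5) = 0.051498, coefficient = 4
x_6 = 4.7500, f(x_6) = 0.042440, coefficient = 1

I ≈ (0.458333/3) × 1.676969 = 0.256204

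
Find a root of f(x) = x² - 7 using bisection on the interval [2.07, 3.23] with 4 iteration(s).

f(x) = x² - 7
Initial interval: [2.07, 3.23]

Iteration 1:
  c_1 = (2.070000 + 3.230000)/2 = 2.650000
  f(c_1) = f(2.650000) = 0.022500
  f(a) × f(c) < 0, new interval: [2.070000, 2.650000]
Iteration 2:
  c_2 = (2.070000 + 2.650000)/2 = 2.360000
  f(c_2) = f(2.360000) = -1.430400
  f(a) × f(c) ≥ 0, new interval: [2.360000, 2.650000]
Iteration 3:
  c_3 = (2.360000 + 2.650000)/2 = 2.505000
  f(c_3) = f(2.505000) = -0.724975
  f(a) × f(c) ≥ 0, new interval: [2.505000, 2.650000]
Iteration 4:
  c_4 = (2.505000 + 2.650000)/2 = 2.577500
  f(c_4) = f(2.577500) = -0.356494
  f(a) × f(c) ≥ 0, new interval: [2.577500, 2.650000]

After 4 iteration(s), the approximation is c_4 = 2.577500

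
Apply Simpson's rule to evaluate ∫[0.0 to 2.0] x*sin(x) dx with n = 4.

f(x) = x*sin(x)
a = 0.0, b = 2.0, n = 4
h = (b - a)/n = 0.500000

Simpson's rule: (h/3)[f(x₀) + 4f(x₁) + 2f(x₂) + ... + f(xₙ)]

x_0 = 0.0000, f(x_0) = 0.000000, coefficient = 1
x_1 = 0.5000, f(x_1) = 0.239713, coefficient = 4
x_2 = 1.0000, f(x_2) = 0.841471, coefficient = 2
x_3 = 1.5000, f(x_3) = 1.496242, coefficient = 4
x_4 = 2.0000, f(x_4) = 1.818595, coefficient = 1

I ≈ (0.500000/3) × 10.445358 = 1.740893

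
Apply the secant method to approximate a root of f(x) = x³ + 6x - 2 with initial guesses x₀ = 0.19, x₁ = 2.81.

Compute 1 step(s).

f(x) = x³ + 6x - 2
x₀ = 0.19, x₁ = 2.81

Secant formula: x_{n+1} = x_n - f(x_n)(x_n - x_{n-1})/(f(x_n) - f(x_{n-1}))

Iteration 1:
  f(0.190000) = -0.853141
  f(2.810000) = 37.048041
  x_2 = 2.810000 - 37.048041×(2.810000 - 0.190000)/(37.048041 - (-0.853141))
       = 0.248975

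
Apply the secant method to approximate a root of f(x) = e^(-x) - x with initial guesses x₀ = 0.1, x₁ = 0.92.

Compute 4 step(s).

f(x) = e^(-x) - x
x₀ = 0.1, x₁ = 0.92

Secant formula: x_{n+1} = x_n - f(x_n)(x_n - x_{n-1})/(f(x_n) - f(x_{n-1}))

Iteration 1:
  f(0.100000) = 0.804837
  f(0.920000) = -0.521481
  x_2 = 0.920000 - (-0.521481)×(0.920000 - 0.100000)/(-0.521481 - 0.804837)
       = 0.597593
Iteration 2:
  f(0.920000) = -0.521481
  f(0.597593) = -0.047459
  x_3 = 0.597593 - (-0.047459)×(0.597593 - 0.920000)/(-0.047459 - (-0.521481))
       = 0.565314
Iteration 3:
  f(0.597593) = -0.047459
  f(0.565314) = 0.002868
  x_4 = 0.565314 - 0.002868×(0.565314 - 0.597593)/(0.002868 - (-0.047459))
       = 0.567153
Iteration 4:
  f(0.565314) = 0.002868
  f(0.567153) = -0.000016
  x_5 = 0.567153 - (-0.000016)×(0.567153 - 0.565314)/(-0.000016 - 0.002868)
       = 0.567143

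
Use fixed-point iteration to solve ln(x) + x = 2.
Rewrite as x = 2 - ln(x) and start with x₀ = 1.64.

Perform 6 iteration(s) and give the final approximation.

Equation: ln(x) + x = 2
Fixed-point form: x = 2 - ln(x)
x₀ = 1.64

x_1 = g(1.640000) = 1.505304
x_2 = g(1.505304) = 1.591005
x_3 = g(1.591005) = 1.535634
x_4 = g(1.535634) = 1.571057
x_5 = g(1.571057) = 1.548252
x_6 = g(1.548252) = 1.562874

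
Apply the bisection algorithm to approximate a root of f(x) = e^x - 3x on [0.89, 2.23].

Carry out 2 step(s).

f(x) = e^x - 3x
Initial interval: [0.89, 2.23]

Iteration 1:
  c_1 = (0.890000 + 2.230000)/2 = 1.560000
  f(c_1) = f(1.560000) = 0.078821
  f(a) × f(c) < 0, new interval: [0.890000, 1.560000]
Iteration 2:
  c_2 = (0.890000 + 1.560000)/2 = 1.225000
  f(c_2) = f(1.225000) = -0.270834
  f(a) × f(c) ≥ 0, new interval: [1.225000, 1.560000]

After 2 iteration(s), the approximation is c_2 = 1.225000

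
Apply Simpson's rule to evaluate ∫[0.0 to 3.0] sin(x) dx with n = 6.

f(x) = sin(x)
a = 0.0, b = 3.0, n = 6
h = (b - a)/n = 0.500000

Simpson's rule: (h/3)[f(x₀) + 4f(x₁) + 2f(x₂) + ... + f(xₙ)]

x_0 = 0.0000, f(x_0) = 0.000000, coefficient = 1
x_1 = 0.5000, f(x_1) = 0.479426, coefficient = 4
x_2 = 1.0000, f(x_2) = 0.841471, coefficient = 2
x_3 = 1.5000, f(x_3) = 0.997495, coefficient = 4
x_4 = 2.0000, f(x_4) = 0.909297, coefficient = 2
x_5 = 2.5000, f(x_5) = 0.598472, coefficient = 4
x_6 = 3.0000, f(x_6) = 0.141120, coefficient = 1

I ≈ (0.500000/3) × 11.944228 = 1.990705
Exact value: 1.989992
Error: 0.000712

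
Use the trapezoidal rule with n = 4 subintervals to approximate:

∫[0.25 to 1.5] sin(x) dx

f(x) = sin(x)
a = 0.25, b = 1.5, n = 4
h = (b - a)/n = 0.312500

Trapezoidal rule: (h/2)[f(x₀) + 2f(x₁) + 2f(x₂) + ... + f(xₙ)]

x_0 = 0.2500, f(x_0) = 0.247404, coefficient = 1
x_1 = 0.5625, f(x_1) = 0.533303, coefficient = 2
x_2 = 0.8750, f(x_2) = 0.767544, coefficient = 2
x_3 = 1.1875, f(x_3) = 0.927437, coefficient = 2
x_4 = 1.5000, f(x_4) = 0.997495, coefficient = 1

I ≈ (0.312500/2) × 5.701465 = 0.890854
Exact value: 0.898175
Error: 0.007321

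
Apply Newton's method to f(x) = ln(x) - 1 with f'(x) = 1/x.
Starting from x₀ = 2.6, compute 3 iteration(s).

f(x) = ln(x) - 1
f'(x) = 1/x
x₀ = 2.6

Newton-Raphson formula: x_{n+1} = x_n - f(x_n)/f'(x_n)

Iteration 1:
  f(2.600000) = -0.044489
  f'(2.600000) = 0.384615
  x_1 = 2.600000 - (-0.044489)/0.384615 = 2.715670
Iteration 2:
  f(2.715670) = -0.000961
  f'(2.715670) = 0.368233
  x_2 = 2.715670 - (-0.000961)/0.368233 = 2.718281
Iteration 3:
  f(2.718281) = 0.000000
  f'(2.718281) = 0.367880
  x_3 = 2.718281 - 0.000000/0.367880 = 2.718282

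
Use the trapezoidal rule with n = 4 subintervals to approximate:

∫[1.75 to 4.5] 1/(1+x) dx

f(x) = 1/(1+x)
a = 1.75, b = 4.5, n = 4
h = (b - a)/n = 0.687500

Trapezoidal rule: (h/2)[f(x₀) + 2f(x₁) + 2f(x₂) + ... + f(xₙ)]

x_0 = 1.7500, f(x_0) = 0.363636, coefficient = 1
x_1 = 2.4375, f(x_1) = 0.290909, coefficient = 2
x_2 = 3.1250, f(x_2) = 0.242424, coefficient = 2
x_3 = 3.8125, f(x_3) = 0.207792, coefficient = 2
x_4 = 4.5000, f(x_4) = 0.181818, coefficient = 1

I ≈ (0.687500/2) × 2.027706 = 0.697024
Exact value: 0.693147
Error: 0.003877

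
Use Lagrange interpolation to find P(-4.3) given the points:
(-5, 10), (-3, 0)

Lagrange interpolation formula:
P(x) = Σ yᵢ × Lᵢ(x)
where Lᵢ(x) = Π_{j≠i} (x - xⱼ)/(xᵢ - xⱼ)

L_0(-4.3) = (-4.3 - (-3))/(-5 - (-3)) = 0.650000
L_1(-4.3) = (-4.3 - (-5))/(-3 - (-5)) = 0.350000

P(-4.3) = 10×L_0(-4.3) + 0×L_1(-4.3)
P(-4.3) = 6.500000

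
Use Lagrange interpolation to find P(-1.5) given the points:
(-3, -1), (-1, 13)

Lagrange interpolation formula:
P(x) = Σ yᵢ × Lᵢ(x)
where Lᵢ(x) = Π_{j≠i} (x - xⱼ)/(xᵢ - xⱼ)

L_0(-1.5) = (-1.5 - (-1))/(-3 - (-1)) = 0.250000
L_1(-1.5) = (-1.5 - (-3))/(-1 - (-3)) = 0.750000

P(-1.5) = (-1)×L_0(-1.5) + 13×L_1(-1.5)
P(-1.5) = 9.500000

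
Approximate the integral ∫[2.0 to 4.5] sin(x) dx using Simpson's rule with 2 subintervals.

f(x) = sin(x)
a = 2.0, b = 4.5, n = 2
h = (b - a)/n = 1.250000

Simpson's rule: (h/3)[f(x₀) + 4f(x₁) + 2f(x₂) + ... + f(xₙ)]

x_0 = 2.0000, f(x_0) = 0.909297, coefficient = 1
x_1 = 3.2500, f(x_1) = -0.108195, coefficient = 4
x_2 = 4.5000, f(x_2) = -0.977530, coefficient = 1

I ≈ (1.250000/3) × -0.501013 = -0.208756
Exact value: -0.205351
Error: 0.003404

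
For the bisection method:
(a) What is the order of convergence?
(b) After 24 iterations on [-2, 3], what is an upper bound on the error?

(a) Bisection has linear (order 1) convergence; the error is halved each step.

(b) Error bound = (b-a)/2^n = (3 - (-2))/2^{24}
    = 5/2^{24}

(a) 1 (linear); (b) error ≤ 2.98e-07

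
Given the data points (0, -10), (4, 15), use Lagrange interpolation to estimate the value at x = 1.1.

Lagrange interpolation formula:
P(x) = Σ yᵢ × Lᵢ(x)
where Lᵢ(x) = Π_{j≠i} (x - xⱼ)/(xᵢ - xⱼ)

L_0(1.1) = (1.1 - 4)/(0 - 4) = 0.725000
L_1(1.1) = (1.1 - 0)/(4 - 0) = 0.275000

P(1.1) = (-10)×L_0(1.1) + 15×L_1(1.1)
P(1.1) = -3.125000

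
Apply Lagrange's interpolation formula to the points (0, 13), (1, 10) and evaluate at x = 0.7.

Lagrange interpolation formula:
P(x) = Σ yᵢ × Lᵢ(x)
where Lᵢ(x) = Π_{j≠i} (x - xⱼ)/(xᵢ - xⱼ)

L_0(0.7) = (0.7 - 1)/(0 - 1) = 0.300000
L_1(0.7) = (0.7 - 0)/(1 - 0) = 0.700000

P(0.7) = 13×L_0(0.7) + 10×L_1(0.7)
P(0.7) = 10.900000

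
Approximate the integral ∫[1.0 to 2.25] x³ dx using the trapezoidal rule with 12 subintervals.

f(x) = x³
a = 1.0, b = 2.25, n = 12
h = (b - a)/n = 0.104167

Trapezoidal rule: (h/2)[f(x₀) + 2f(x₁) + 2f(x₂) + ... + f(xₙ)]

x_0 = 1.0000, f(x_0) = 1.000000, coefficient = 1
x_1 = 1.1042, f(x_1) = 1.346182, coefficient = 2
x_2 = 1.2083, f(x_2) = 1.764251, coefficient = 2
x_3 = 1.3125, f(x_3) = 2.260986, coefficient = 2
x_4 = 1.4167, f(x_4) = 2.843171, coefficient = 2
x_5 = 1.5208, f(x_5) = 3.517587, coefficient = 2
x_6 = 1.6250, f(x_6) = 4.291016, coefficient = 2
x_7 = 1.7292, f(x_7) = 5.170238, coefficient = 2
x_8 = 1.8333, f(x_8) = 6.162037, coefficient = 2
x_9 = 1.9375, f(x_9) = 7.273193, coefficient = 2
x_10 = 2.0417, f(x_10) = 8.510489, coefficient = 2
x_11 = 2.1458, f(x_11) = 9.880706, coefficient = 2
x_12 = 2.2500, f(x_12) = 11.390625, coefficient = 1

I ≈ (0.104167/2) × 118.430339 = 6.168247
Exact value: 6.157227
Error: 0.011020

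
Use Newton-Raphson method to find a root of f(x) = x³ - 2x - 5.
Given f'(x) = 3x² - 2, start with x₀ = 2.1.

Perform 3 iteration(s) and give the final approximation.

f(x) = x³ - 2x - 5
f'(x) = 3x² - 2
x₀ = 2.1

Newton-Raphson formula: x_{n+1} = x_n - f(x_n)/f'(x_n)

Iteration 1:
  f(2.100000) = 0.061000
  f'(2.100000) = 11.230000
  x_1 = 2.100000 - 0.061000/11.230000 = 2.094568
Iteration 2:
  f(2.094568) = 0.000186
  f'(2.094568) = 11.161647
  x_2 = 2.094568 - 0.000186/11.161647 = 2.094551
Iteration 3:
  f(2.094551) = 0.000000
  f'(2.094551) = 11.161438
  x_3 = 2.094551 - 0.000000/11.161438 = 2.094551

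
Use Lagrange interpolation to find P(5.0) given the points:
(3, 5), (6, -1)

Lagrange interpolation formula:
P(x) = Σ yᵢ × Lᵢ(x)
where Lᵢ(x) = Π_{j≠i} (x - xⱼ)/(xᵢ - xⱼ)

L_0(5.0) = (5.0 - 6)/(3 - 6) = 0.333333
L_1(5.0) = (5.0 - 3)/(6 - 3) = 0.666667

P(5.0) = 5×L_0(5.0) + (-1)×L_1(5.0)
P(5.0) = 1.000000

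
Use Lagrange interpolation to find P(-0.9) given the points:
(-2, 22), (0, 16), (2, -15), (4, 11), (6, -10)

Lagrange interpolation formula:
P(x) = Σ yᵢ × Lᵢ(x)
where Lᵢ(x) = Π_{j≠i} (x - xⱼ)/(xᵢ - xⱼ)

L_0(-0.9) = (-0.9 - 0)/(-2 - 0) × (-0.9 - 2)/(-2 - 2) × (-0.9 - 4)/(-2 - 4) × (-0.9 - 6)/(-2 - 6) = 0.229802
L_1(-0.9) = (-0.9 - (-2))/(0 - (-2)) × (-0.9 - 2)/(0 - 2) × (-0.9 - 4)/(0 - 4) × (-0.9 - 6)/(0 - 6) = 1.123478
L_2(-0.9) = (-0.9 - (-2))/(2 - (-2)) × (-0.9 - 0)/(2 - 0) × (-0.9 - 4)/(2 - 4) × (-0.9 - 6)/(2 - 6) = -0.522998
L_3(-0.9) = (-0.9 - (-2))/(4 - (-2)) × (-0.9 - 0)/(4 - 0) × (-0.9 - 2)/(4 - 2) × (-0.9 - 6)/(4 - 6) = 0.206353
L_4(-0.9) = (-0.9 - (-2))/(6 - (-2)) × (-0.9 - 0)/(6 - 0) × (-0.9 - 2)/(6 - 2) × (-0.9 - 4)/(6 - 4) = -0.036635

P(-0.9) = 22×L_0(-0.9) + 16×L_1(-0.9) + (-15)×L_2(-0.9) + 11×L_3(-0.9) + (-10)×L_4(-0.9)
P(-0.9) = 33.512514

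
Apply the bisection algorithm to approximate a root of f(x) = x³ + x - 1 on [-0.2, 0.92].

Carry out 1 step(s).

f(x) = x³ + x - 1
Initial interval: [-0.2, 0.92]

Iteration 1:
  c_1 = (-0.200000 + 0.920000)/2 = 0.360000
  f(c_1) = f(0.360000) = -0.593344
  f(a) × f(c) ≥ 0, new interval: [0.360000, 0.920000]

After 1 iteration(s), the approximation is c_1 = 0.360000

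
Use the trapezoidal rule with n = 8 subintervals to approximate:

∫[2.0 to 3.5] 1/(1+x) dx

f(x) = 1/(1+x)
a = 2.0, b = 3.5, n = 8
h = (b - a)/n = 0.187500

Trapezoidal rule: (h/2)[f(x₀) + 2f(x₁) + 2f(x₂) + ... + f(xₙ)]

x_0 = 2.0000, f(x_0) = 0.333333, coefficient = 1
x_1 = 2.1875, f(x_1) = 0.313725, coefficient = 2
x_2 = 2.3750, f(x_2) = 0.296296, coefficient = 2
x_3 = 2.5625, f(x_3) = 0.280702, coefficient = 2
x_4 = 2.7500, f(x_4) = 0.266667, coefficient = 2
x_5 = 2.9375, f(x_5) = 0.253968, coefficient = 2
x_6 = 3.1250, f(x_6) = 0.242424, coefficient = 2
x_7 = 3.3125, f(x_7) = 0.231884, coefficient = 2
x_8 = 3.5000, f(x_8) = 0.222222, coefficient = 1

I ≈ (0.187500/2) × 4.326889 = 0.405646
Exact value: 0.405465
Error: 0.000181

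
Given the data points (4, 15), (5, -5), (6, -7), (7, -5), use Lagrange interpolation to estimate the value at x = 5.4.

Lagrange interpolation formula:
P(x) = Σ yᵢ × Lᵢ(x)
where Lᵢ(x) = Π_{j≠i} (x - xⱼ)/(xᵢ - xⱼ)

L_0(5.4) = (5.4 - 5)/(4 - 5) × (5.4 - 6)/(4 - 6) × (5.4 - 7)/(4 - 7) = -0.064000
L_1(5.4) = (5.4 - 4)/(5 - 4) × (5.4 - 6)/(5 - 6) × (5.4 - 7)/(5 - 7) = 0.672000
L_2(5.4) = (5.4 - 4)/(6 - 4) × (5.4 - 5)/(6 - 5) × (5.4 - 7)/(6 - 7) = 0.448000
L_3(5.4) = (5.4 - 4)/(7 - 4) × (5.4 - 5)/(7 - 5) × (5.4 - 6)/(7 - 6) = -0.056000

P(5.4) = 15×L_0(5.4) + (-5)×L_1(5.4) + (-7)×L_2(5.4) + (-5)×L_3(5.4)
P(5.4) = -7.176000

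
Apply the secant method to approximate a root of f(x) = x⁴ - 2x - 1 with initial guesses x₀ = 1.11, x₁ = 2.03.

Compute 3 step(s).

f(x) = x⁴ - 2x - 1
x₀ = 1.11, x₁ = 2.03

Secant formula: x_{n+1} = x_n - f(x_n)(x_n - x_{n-1})/(f(x_n) - f(x_{n-1}))

Iteration 1:
  f(1.110000) = -1.701930
  f(2.030000) = 11.921817
  x_2 = 2.030000 - 11.921817×(2.030000 - 1.110000)/(11.921817 - (-1.701930))
       = 1.224930
Iteration 2:
  f(2.030000) = 11.921817
  f(1.224930) = -1.198500
  x_3 = 1.224930 - (-1.198500)×(1.224930 - 2.030000)/(-1.198500 - 11.921817)
       = 1.298471
Iteration 3:
  f(1.224930) = -1.198500
  f(1.298471) = -0.754259
  x_4 = 1.298471 - (-0.754259)×(1.298471 - 1.224930)/(-0.754259 - (-1.198500))
       = 1.423332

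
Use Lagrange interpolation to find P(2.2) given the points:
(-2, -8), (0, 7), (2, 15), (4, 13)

Lagrange interpolation formula:
P(x) = Σ yᵢ × Lᵢ(x)
where Lᵢ(x) = Π_{j≠i} (x - xⱼ)/(xᵢ - xⱼ)

L_0(2.2) = (2.2 - 0)/(-2 - 0) × (2.2 - 2)/(-2 - 2) × (2.2 - 4)/(-2 - 4) = 0.016500
L_1(2.2) = (2.2 - (-2))/(0 - (-2)) × (2.2 - 2)/(0 - 2) × (2.2 - 4)/(0 - 4) = -0.094500
L_2(2.2) = (2.2 - (-2))/(2 - (-2)) × (2.2 - 0)/(2 - 0) × (2.2 - 4)/(2 - 4) = 1.039500
L_3(2.2) = (2.2 - (-2))/(4 - (-2)) × (2.2 - 0)/(4 - 0) × (2.2 - 2)/(4 - 2) = 0.038500

P(2.2) = (-8)×L_0(2.2) + 7×L_1(2.2) + 15×L_2(2.2) + 13×L_3(2.2)
P(2.2) = 15.299500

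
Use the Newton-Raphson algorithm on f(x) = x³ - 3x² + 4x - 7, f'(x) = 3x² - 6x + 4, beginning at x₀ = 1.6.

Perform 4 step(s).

f(x) = x³ - 3x² + 4x - 7
f'(x) = 3x² - 6x + 4
x₀ = 1.6

Newton-Raphson formula: x_{n+1} = x_n - f(x_n)/f'(x_n)

Iteration 1:
  f(1.600000) = -4.184000
  f'(1.600000) = 2.080000
  x_1 = 1.600000 - (-4.184000)/2.080000 = 3.611538
Iteration 2:
  f(3.611538) = 15.422578
  f'(3.611538) = 21.460399
  x_2 = 3.611538 - 15.422578/21.460399 = 2.892886
Iteration 3:
  f(2.892886) = 3.675124
  f'(2.892886) = 11.749047
  x_3 = 2.892886 - 3.675124/11.749047 = 2.580084
Iteration 4:
  f(2.580084) = 0.525022
  f'(2.580084) = 8.489993
  x_4 = 2.580084 - 0.525022/8.489993 = 2.518244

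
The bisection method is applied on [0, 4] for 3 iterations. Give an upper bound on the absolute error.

Bisection error bound: |error| ≤ (b-a)/2^n
|error| ≤ (4 - 0)/2^3 = 4/2^3
|error| ≤ 0.5000000000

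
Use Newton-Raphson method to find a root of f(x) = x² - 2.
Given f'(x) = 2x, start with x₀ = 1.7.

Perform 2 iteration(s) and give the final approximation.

f(x) = x² - 2
f'(x) = 2x
x₀ = 1.7

Newton-Raphson formula: x_{n+1} = x_n - f(x_n)/f'(x_n)

Iteration 1:
  f(1.700000) = 0.890000
  f'(1.700000) = 3.400000
  x_1 = 1.700000 - 0.890000/3.400000 = 1.438235
Iteration 2:
  f(1.438235) = 0.068521
  f'(1.438235) = 2.876471
  x_2 = 1.438235 - 0.068521/2.876471 = 1.414414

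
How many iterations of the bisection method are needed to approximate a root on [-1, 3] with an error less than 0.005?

We need (b-a)/2^n ≤ 0.005
(3 - (-1))/2^n ≤ 0.005
4/2^n ≤ 0.005
2^n ≥ 800
n ≥ log₂(800) = 9.64
n ≥ 10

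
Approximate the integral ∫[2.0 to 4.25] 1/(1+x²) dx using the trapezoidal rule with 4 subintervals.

f(x) = 1/(1+x²)
a = 2.0, b = 4.25, n = 4
h = (b - a)/n = 0.562500

Trapezoidal rule: (h/2)[f(x₀) + 2f(x₁) + 2f(x₂) + ... + f(xₙ)]

x_0 = 2.0000, f(x_0) = 0.200000, coefficient = 1
x_1 = 2.5625, f(x_1) = 0.132163, coefficient = 2
x_2 = 3.1250, f(x_2) = 0.092888, coefficient = 2
x_3 = 3.6875, f(x_3) = 0.068504, coefficient = 2
x_4 = 4.2500, f(x_4) = 0.052459, coefficient = 1

I ≈ (0.562500/2) × 0.839570 = 0.236129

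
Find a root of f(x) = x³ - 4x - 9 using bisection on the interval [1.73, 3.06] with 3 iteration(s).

f(x) = x³ - 4x - 9
Initial interval: [1.73, 3.06]

Iteration 1:
  c_1 = (1.730000 + 3.060000)/2 = 2.395000
  f(c_1) = f(2.395000) = -4.842220
  f(a) × f(c) ≥ 0, new interval: [2.395000, 3.060000]
Iteration 2:
  c_2 = (2.395000 + 3.060000)/2 = 2.727500
  f(c_2) = f(2.727500) = 0.380571
  f(a) × f(c) < 0, new interval: [2.395000, 2.727500]
Iteration 3:
  c_3 = (2.395000 + 2.727500)/2 = 2.561250
  f(c_3) = f(2.561250) = -2.443196
  f(a) × f(c) ≥ 0, new interval: [2.561250, 2.727500]

After 3 iteration(s), the approximation is c_3 = 2.561250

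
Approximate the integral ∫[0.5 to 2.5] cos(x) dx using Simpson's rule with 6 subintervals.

f(x) = cos(x)
a = 0.5, b = 2.5, n = 6
h = (b - a)/n = 0.333333

Simpson's rule: (h/3)[f(x₀) + 4f(x₁) + 2f(x₂) + ... + f(xₙ)]

x_0 = 0.5000, f(x_0) = 0.877583, coefficient = 1
x_1 = 0.8333, f(x_1) = 0.672412, coefficient = 4
x_2 = 1.1667, f(x_2) = 0.393219, coefficient = 2
x_3 = 1.5000, f(x_3) = 0.070737, coefficient = 4
x_4 = 1.8333, f(x_4) = -0.259531, coefficient = 2
x_5 = 2.1667, f(x_5) = -0.561229, coefficient = 4
x_6 = 2.5000, f(x_6) = -0.801144, coefficient = 1

I ≈ (0.333333/3) × 1.071494 = 0.119055
Exact value: 0.119047
Error: 0.000008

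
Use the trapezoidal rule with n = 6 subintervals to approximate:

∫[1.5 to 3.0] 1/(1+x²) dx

f(x) = 1/(1+x²)
a = 1.5, b = 3.0, n = 6
h = (b - a)/n = 0.250000

Trapezoidal rule: (h/2)[f(x₀) + 2f(x₁) + 2f(x₂) + ... + f(xₙ)]

x_0 = 1.5000, f(x_0) = 0.307692, coefficient = 1
x_1 = 1.7500, f(x_1) = 0.246154, coefficient = 2
x_2 = 2.0000, f(x_2) = 0.200000, coefficient = 2
x_3 = 2.2500, f(x_3) = 0.164948, coefficient = 2
x_4 = 2.5000, f(x_4) = 0.137931, coefficient = 2
x_5 = 2.7500, f(x_5) = 0.116788, coefficient = 2
x_6 = 3.0000, f(x_6) = 0.100000, coefficient = 1

I ≈ (0.250000/2) × 2.139336 = 0.267417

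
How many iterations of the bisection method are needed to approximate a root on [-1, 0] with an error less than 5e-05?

We need (b-a)/2^n ≤ 5e-05
(0 - (-1))/2^n ≤ 5e-05
1/2^n ≤ 5e-05
2^n ≥ 20000
n ≥ log₂(20000) = 14.29
n ≥ 15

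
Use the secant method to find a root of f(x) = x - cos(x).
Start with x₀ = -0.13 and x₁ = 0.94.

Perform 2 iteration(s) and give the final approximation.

f(x) = x - cos(x)
x₀ = -0.13, x₁ = 0.94

Secant formula: x_{n+1} = x_n - f(x_n)(x_n - x_{n-1})/(f(x_n) - f(x_{n-1}))

Iteration 1:
  f(-0.130000) = -1.121562
  f(0.940000) = 0.350212
  x_2 = 0.940000 - 0.350212×(0.940000 - (-0.130000))/(0.350212 - (-1.121562))
       = 0.685391
Iteration 2:
  f(0.940000) = 0.350212
  f(0.685391) = -0.088781
  x_3 = 0.685391 - (-0.088781)×(0.685391 - 0.940000)/(-0.088781 - 0.350212)
       = 0.736882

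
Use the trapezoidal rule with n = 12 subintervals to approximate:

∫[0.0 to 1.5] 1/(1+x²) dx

f(x) = 1/(1+x²)
a = 0.0, b = 1.5, n = 12
h = (b - a)/n = 0.125000

Trapezoidal rule: (h/2)[f(x₀) + 2f(x₁) + 2f(x₂) + ... + f(xₙ)]

x_0 = 0.0000, f(x_0) = 1.000000, coefficient = 1
x_1 = 0.1250, f(x_1) = 0.984615, coefficient = 2
x_2 = 0.2500, f(x_2) = 0.941176, coefficient = 2
x_3 = 0.3750, f(x_3) = 0.876712, coefficient = 2
x_4 = 0.5000, f(x_4) = 0.800000, coefficient = 2
x_5 = 0.6250, f(x_5) = 0.719101, coefficient = 2
x_6 = 0.7500, f(x_6) = 0.640000, coefficient = 2
x_7 = 0.8750, f(x_7) = 0.566372, coefficient = 2
x_8 = 1.0000, f(x_8) = 0.500000, coefficient = 2
x_9 = 1.1250, f(x_9) = 0.441379, coefficient = 2
x_10 = 1.2500, f(x_10) = 0.390244, coefficient = 2
x_11 = 1.3750, f(x_11) = 0.345946, coefficient = 2
x_12 = 1.5000, f(x_12) = 0.307692, coefficient = 1

I ≈ (0.125000/2) × 15.718785 = 0.982424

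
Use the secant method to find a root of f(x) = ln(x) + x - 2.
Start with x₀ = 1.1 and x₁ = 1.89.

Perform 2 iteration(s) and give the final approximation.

f(x) = ln(x) + x - 2
x₀ = 1.1, x₁ = 1.89

Secant formula: x_{n+1} = x_n - f(x_n)(x_n - x_{n-1})/(f(x_n) - f(x_{n-1}))

Iteration 1:
  f(1.100000) = -0.804690
  f(1.890000) = 0.526577
  x_2 = 1.890000 - 0.526577×(1.890000 - 1.100000)/(0.526577 - (-0.804690))
       = 1.577519
Iteration 2:
  f(1.890000) = 0.526577
  f(1.577519) = 0.033372
  x_3 = 1.577519 - 0.033372×(1.577519 - 1.890000)/(0.033372 - 0.526577)
       = 1.556375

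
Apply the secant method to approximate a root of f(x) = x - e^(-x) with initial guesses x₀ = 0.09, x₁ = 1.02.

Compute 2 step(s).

f(x) = x - e^(-x)
x₀ = 0.09, x₁ = 1.02

Secant formula: x_{n+1} = x_n - f(x_n)(x_n - x_{n-1})/(f(x_n) - f(x_{n-1}))

Iteration 1:
  f(0.090000) = -0.823931
  f(1.020000) = 0.659405
  x_2 = 1.020000 - 0.659405×(1.020000 - 0.090000)/(0.659405 - (-0.823931))
       = 0.606576
Iteration 2:
  f(1.020000) = 0.659405
  f(0.606576) = 0.061362
  x_3 = 0.606576 - 0.061362×(0.606576 - 1.020000)/(0.061362 - 0.659405)
       = 0.564157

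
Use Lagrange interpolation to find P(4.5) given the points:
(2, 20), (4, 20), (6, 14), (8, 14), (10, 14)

Lagrange interpolation formula:
P(x) = Σ yᵢ × Lᵢ(x)
where Lᵢ(x) = Π_{j≠i} (x - xⱼ)/(xᵢ - xⱼ)

L_0(4.5) = (4.5 - 4)/(2 - 4) × (4.5 - 6)/(2 - 6) × (4.5 - 8)/(2 - 8) × (4.5 - 10)/(2 - 10) = -0.037598
L_1(4.5) = (4.5 - 2)/(4 - 2) × (4.5 - 6)/(4 - 6) × (4.5 - 8)/(4 - 8) × (4.5 - 10)/(4 - 10) = 0.751953
L_2(4.5) = (4.5 - 2)/(6 - 2) × (4.5 - 4)/(6 - 4) × (4.5 - 8)/(6 - 8) × (4.5 - 10)/(6 - 10) = 0.375977
L_3(4.5) = (4.5 - 2)/(8 - 2) × (4.5 - 4)/(8 - 4) × (4.5 - 6)/(8 - 6) × (4.5 - 10)/(8 - 10) = -0.107422
L_4(4.5) = (4.5 - 2)/(10 - 2) × (4.5 - 4)/(10 - 4) × (4.5 - 6)/(10 - 6) × (4.5 - 8)/(10 - 8) = 0.017090

P(4.5) = 20×L_0(4.5) + 20×L_1(4.5) + 14×L_2(4.5) + 14×L_3(4.5) + 14×L_4(4.5)
P(4.5) = 18.286133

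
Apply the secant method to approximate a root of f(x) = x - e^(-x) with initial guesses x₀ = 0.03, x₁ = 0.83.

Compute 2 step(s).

f(x) = x - e^(-x)
x₀ = 0.03, x₁ = 0.83

Secant formula: x_{n+1} = x_n - f(x_n)(x_n - x_{n-1})/(f(x_n) - f(x_{n-1}))

Iteration 1:
  f(0.030000) = -0.940446
  f(0.830000) = 0.393951
  x_2 = 0.830000 - 0.393951×(0.830000 - 0.030000)/(0.393951 - (-0.940446))
       = 0.593818
Iteration 2:
  f(0.830000) = 0.393951
  f(0.593818) = 0.041603
  x_3 = 0.593818 - 0.041603×(0.593818 - 0.830000)/(0.041603 - 0.393951)
       = 0.565931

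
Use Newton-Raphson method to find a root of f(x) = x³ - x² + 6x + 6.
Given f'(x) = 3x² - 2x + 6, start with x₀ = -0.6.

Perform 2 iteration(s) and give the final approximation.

f(x) = x³ - x² + 6x + 6
f'(x) = 3x² - 2x + 6
x₀ = -0.6

Newton-Raphson formula: x_{n+1} = x_n - f(x_n)/f'(x_n)

Iteration 1:
  f(-0.600000) = 1.824000
  f'(-0.600000) = 8.280000
  x_1 = -0.600000 - 1.824000/8.280000 = -0.820290
Iteration 2:
  f(-0.820290) = -0.146567
  f'(-0.820290) = 9.659206
  x_2 = -0.820290 - (-0.146567)/9.659206 = -0.805116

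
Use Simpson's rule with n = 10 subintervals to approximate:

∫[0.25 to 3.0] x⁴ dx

f(x) = x⁴
a = 0.25, b = 3.0, n = 10
h = (b - a)/n = 0.275000

Simpson's rule: (h/3)[f(x₀) + 4f(x₁) + 2f(x₂) + ... + f(xₙ)]

x_0 = 0.2500, f(x_0) = 0.003906, coefficient = 1
x_1 = 0.5250, f(x_1) = 0.075969, coefficient = 4
x_2 = 0.8000, f(x_2) = 0.409600, coefficient = 2
x_3 = 1.0750, f(x_3) = 1.335469, coefficient = 4
x_4 = 1.3500, f(x_4) = 3.321506, coefficient = 2
x_5 = 1.6250, f(x_5) = 6.972900, coefficient = 4
x_6 = 1.9000, f(x_6) = 13.032100, coefficient = 2
x_7 = 2.1750, f(x_7) = 22.378813, coefficient = 4
x_8 = 2.4500, f(x_8) = 36.030006, coefficient = 2
x_9 = 2.7250, f(x_9) = 55.139907, coefficient = 4
x_10 = 3.0000, f(x_10) = 81.000000, coefficient = 1

I ≈ (0.275000/3) × 530.202564 = 48.601902
Exact value: 48.599805
Error: 0.002097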